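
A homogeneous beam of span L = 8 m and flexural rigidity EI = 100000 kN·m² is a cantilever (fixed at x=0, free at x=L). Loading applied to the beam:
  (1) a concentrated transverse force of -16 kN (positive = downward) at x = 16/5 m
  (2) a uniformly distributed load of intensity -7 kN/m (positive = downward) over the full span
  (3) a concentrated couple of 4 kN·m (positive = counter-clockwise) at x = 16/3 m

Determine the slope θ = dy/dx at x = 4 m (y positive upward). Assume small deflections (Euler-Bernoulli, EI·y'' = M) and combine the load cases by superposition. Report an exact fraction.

θ(4) = 2909/468750 rad

Load 1 — point force P=-16 kN at a=16/5 m (b=L-a=24/5):
  θ_1 = -Pa²/(2EI)  [x>a] = -(-16)·(16/5)²/(2·100000) = 64/78125 rad
Load 2 — uniform load w=-7 kN/m over full span:
  θ_2 = -wx(x²-3Lx+3L²)/(6EI) = -(-7)·4·(4²-3·8·4+3·8²)/(6·100000) = 49/9375 rad
Load 3 — applied couple M₀=4 kN·m at a=16/3 m (b=L-a=8/3):
  θ_3 = M₀x/EI  [x≤a] = 4·4/100000 = 1/6250 rad
Superposition: θ = Σ θ_i = 2909/468750 rad ≈ 0.006206 rad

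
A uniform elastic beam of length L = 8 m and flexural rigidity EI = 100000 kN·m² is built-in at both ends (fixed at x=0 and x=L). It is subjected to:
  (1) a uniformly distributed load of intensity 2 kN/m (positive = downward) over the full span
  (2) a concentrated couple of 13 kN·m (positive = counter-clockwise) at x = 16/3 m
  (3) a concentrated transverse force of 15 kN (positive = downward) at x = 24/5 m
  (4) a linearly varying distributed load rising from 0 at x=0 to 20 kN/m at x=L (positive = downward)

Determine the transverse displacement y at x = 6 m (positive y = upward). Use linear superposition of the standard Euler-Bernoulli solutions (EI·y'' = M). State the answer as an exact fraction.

Load 1 — uniform load w=2 kN/m over full span:
  y_1 = -wx²(L-x)²/(24EI) = -2·6²·(8-6)²/(24·100000) = -3/25000 m
Load 2 — applied couple M₀=13 kN·m at a=16/3 m (b=L-a=8/3):
  y_2 = (R_Ax³/6 - M_Ax²/2 - M₀(x-a)²/2)/EI  [x>a] with R_A=13/6, M_A=13/3 = ((13/6)·6³/6 - (13/3)·6²/2 - 13·(6-(16/3))²/2)/100000 = -13/450000 m
Load 3 — point force P=15 kN at a=24/5 m (b=L-a=16/5):
  y_3 = -Pa²(L-x)²(3bL-(3b+a)(L-x))/(6L³EI)  [x>a] = -15·(24/5)²·(8-6)²·(3·(16/5)·8-(3·(16/5)+(24/5))·(8-6))/(6·8³·100000) = -27/125000 m
Load 4 — triangular load w₀=20 kN/m (0→w₀ over full span):
  y_4 = -w₀x²(L-x)²(x+2L)/(120LEI) = -20·6²·(8-6)²·(6+2·8)/(120·8·100000) = -33/50000 m
Superposition: y = Σ y_i = -1153/1125000 m ≈ -0.001025 m

y(6) = -1153/1125000 m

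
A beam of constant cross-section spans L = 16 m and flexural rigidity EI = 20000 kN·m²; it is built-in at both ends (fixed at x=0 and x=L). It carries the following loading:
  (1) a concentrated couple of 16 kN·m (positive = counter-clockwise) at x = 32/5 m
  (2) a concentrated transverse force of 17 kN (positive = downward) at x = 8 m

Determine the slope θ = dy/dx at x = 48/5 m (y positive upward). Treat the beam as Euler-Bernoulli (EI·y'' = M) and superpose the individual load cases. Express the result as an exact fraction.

Load 1 — applied couple M₀=16 kN·m at a=32/5 m (b=L-a=48/5):
  θ_1 = (R_Ax²/2 - M_Ax - M₀(x-a))/EI  [x>a] with R_A=36/25, M_A=48/25 = ((36/25)·(48/5)²/2 - (48/25)·(48/5) - 16·((48/5)-(32/5)))/20000 = -64/390625 rad
Load 2 — point force P=17 kN at a=8 m (b=L-a=8):
  θ_2 = Pa²(L-x)(2bL-(3b+a)(L-x))/(2L³EI)  [x>a] = 17·8²·(16-(48/5))·(2·8·16-(3·8+8)·(16-(48/5)))/(2·16³·20000) = 34/15625 rad
Superposition: θ = Σ θ_i = 786/390625 rad ≈ 0.002012 rad

θ(48/5) = 786/390625 rad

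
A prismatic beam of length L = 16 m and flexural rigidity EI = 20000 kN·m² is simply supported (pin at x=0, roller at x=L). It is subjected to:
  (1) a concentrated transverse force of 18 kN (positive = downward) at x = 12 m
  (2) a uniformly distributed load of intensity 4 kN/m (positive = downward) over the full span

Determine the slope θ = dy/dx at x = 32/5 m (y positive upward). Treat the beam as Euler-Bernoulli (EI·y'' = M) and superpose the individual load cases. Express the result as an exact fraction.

Load 1 — point force P=18 kN at a=12 m (b=L-a=4):
  θ_1 = -Pb(L²-b²-3x²)/(6LEI)  [x≤a] = -18·4·(16²-4²-3·(32/5)²)/(6·16·20000) = -549/125000 rad
Load 2 — uniform load w=4 kN/m over full span:
  θ_2 = -w(L³-6Lx²+4x³)/(24EI) = -4·(16³-6·16·(32/5)²+4·(32/5)³)/(24·20000) = -2368/234375 rad
Superposition: θ = Σ θ_i = -27179/1875000 rad ≈ -0.014495 rad

θ(32/5) = -27179/1875000 rad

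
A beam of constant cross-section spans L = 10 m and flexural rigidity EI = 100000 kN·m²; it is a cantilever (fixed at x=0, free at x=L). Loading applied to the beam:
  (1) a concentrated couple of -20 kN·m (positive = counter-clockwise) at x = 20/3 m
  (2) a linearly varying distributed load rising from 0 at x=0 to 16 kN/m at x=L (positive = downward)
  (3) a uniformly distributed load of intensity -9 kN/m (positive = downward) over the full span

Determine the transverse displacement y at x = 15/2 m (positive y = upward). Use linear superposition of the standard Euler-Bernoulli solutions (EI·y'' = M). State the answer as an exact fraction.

Load 1 — applied couple M₀=-20 kN·m at a=20/3 m (b=L-a=10/3):
  y_1 = M₀a(2x-a)/(2EI)  [x>a] = (-20)·(20/3)·(2·(15/2)-(20/3))/(2·100000) = -1/180 m
Load 2 — triangular load w₀=16 kN/m (0→w₀ over full span):
  y_2 = (w₀Lx³/12-w₀L²x²/6-w₀x⁵/(120L))/EI = (16·10·(15/2)³/12-16·10²·(15/2)²/6-16·(15/2)⁵/(120·10))/100000 = -2481/25600 m
Load 3 — uniform load w=-9 kN/m over full span:
  y_3 = -wx²(x²-4Lx+6L²)/(24EI) = -(-9)·(15/2)²·((15/2)²-4·10·(15/2)+6·10²)/(24·100000) = 1539/20480 m
Superposition: y = Σ y_i = -25181/921600 m ≈ -0.027323 m

y(15/2) = -25181/921600 m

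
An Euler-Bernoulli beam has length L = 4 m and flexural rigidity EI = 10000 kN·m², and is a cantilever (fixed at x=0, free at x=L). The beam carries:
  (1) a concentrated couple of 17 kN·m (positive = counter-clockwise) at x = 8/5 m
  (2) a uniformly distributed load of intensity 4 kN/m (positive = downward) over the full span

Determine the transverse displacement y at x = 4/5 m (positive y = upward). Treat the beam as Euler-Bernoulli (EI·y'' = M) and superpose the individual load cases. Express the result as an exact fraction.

Load 1 — applied couple M₀=17 kN·m at a=8/5 m (b=L-a=12/5):
  y_1 = M₀x²/(2EI)  [x≤a] = 17·(4/5)²/(2·10000) = 17/31250 m
Load 2 — uniform load w=4 kN/m over full span:
  y_2 = -wx²(x²-4Lx+6L²)/(24EI) = -4·(4/5)²·((4/5)²-4·4·(4/5)+6·4²)/(24·10000) = -1048/1171875 m
Superposition: y = Σ y_i = -821/2343750 m ≈ -0.000350 m

y(4/5) = -821/2343750 m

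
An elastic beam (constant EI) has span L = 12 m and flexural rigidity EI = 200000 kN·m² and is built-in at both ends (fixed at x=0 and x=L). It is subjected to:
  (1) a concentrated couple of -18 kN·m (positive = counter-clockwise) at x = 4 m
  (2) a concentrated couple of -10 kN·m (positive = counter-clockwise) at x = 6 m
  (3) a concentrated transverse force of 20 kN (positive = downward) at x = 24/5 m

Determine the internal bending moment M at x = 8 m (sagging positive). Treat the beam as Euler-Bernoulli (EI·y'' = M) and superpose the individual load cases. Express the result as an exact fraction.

Load 1 — applied couple M₀=-18 kN·m at a=4 m (b=L-a=8):
  M_1 = R_Ax - M_A - M₀  [x>a] with R_A=-2, M_A=0 = (-2)·8 - 0 - (-18) = 2 kN·m
Load 2 — applied couple M₀=-10 kN·m at a=6 m (b=L-a=6):
  M_2 = R_Ax - M_A - M₀  [x>a] with R_A=-5/4, M_A=-5/2 = (-5/4)·8 - (-5/2) - (-10) = 5/2 kN·m
Load 3 — point force P=20 kN at a=24/5 m (b=L-a=36/5):
  M_3 = Pa²(a+3b)(L-x)/L³ - Pa²b/L²  [x>a] = 20·(24/5)²·((24/5)+3·(36/5))·(12-8)/12³ - 20·(24/5)²·(36/5)/12² = 128/25 kN·m
Superposition: M = Σ M_i = 481/50 kN·m ≈ 9.620000 kN·m

M(8) = 481/50 kN·m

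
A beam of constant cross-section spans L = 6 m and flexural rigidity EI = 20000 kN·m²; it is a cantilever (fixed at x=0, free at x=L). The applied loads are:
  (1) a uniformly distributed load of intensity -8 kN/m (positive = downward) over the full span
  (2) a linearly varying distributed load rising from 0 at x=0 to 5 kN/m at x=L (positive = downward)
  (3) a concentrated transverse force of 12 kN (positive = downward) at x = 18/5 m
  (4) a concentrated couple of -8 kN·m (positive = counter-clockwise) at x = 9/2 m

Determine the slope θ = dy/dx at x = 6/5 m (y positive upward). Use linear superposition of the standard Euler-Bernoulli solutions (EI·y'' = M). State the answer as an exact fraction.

Load 1 — uniform load w=-8 kN/m over full span:
  θ_1 = -wx(x²-3Lx+3L²)/(6EI) = -(-8)·(6/5)·((6/5)²-3·6·(6/5)+3·6²)/(6·20000) = 549/78125 rad
Load 2 — triangular load w₀=5 kN/m (0→w₀ over full span):
  θ_2 = (w₀Lx²/4-w₀L²x/3-w₀x⁴/(24L))/EI = (5·6·(6/5)²/4-5·6²·(6/5)/3-5·(6/5)⁴/(24·6))/20000 = -7659/2500000 rad
Load 3 — point force P=12 kN at a=18/5 m (b=L-a=12/5):
  θ_3 = -Px(2a-x)/(2EI)  [x≤a] = -12·(6/5)·(2·(18/5)-(6/5))/(2·20000) = -27/12500 rad
Load 4 — applied couple M₀=-8 kN·m at a=9/2 m (b=L-a=3/2):
  θ_4 = M₀x/EI  [x≤a] = (-8)·(6/5)/20000 = -3/6250 rad
Superposition: θ = Σ θ_i = 3309/2500000 rad ≈ 0.001324 rad

θ(6/5) = 3309/2500000 rad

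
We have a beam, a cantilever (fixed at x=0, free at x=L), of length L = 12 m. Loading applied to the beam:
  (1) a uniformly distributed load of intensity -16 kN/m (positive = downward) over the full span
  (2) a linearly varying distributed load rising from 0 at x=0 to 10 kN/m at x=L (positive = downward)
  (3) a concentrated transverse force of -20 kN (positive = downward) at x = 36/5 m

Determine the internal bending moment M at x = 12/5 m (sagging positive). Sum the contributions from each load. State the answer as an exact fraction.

M(12/5) = 12384/25 kN·m

Load 1 — uniform load w=-16 kN/m over full span:
  M_1 = -w(L-x)²/2 = -(-16)·(12-(12/5))²/2 = 18432/25 kN·m
Load 2 — triangular load w₀=10 kN/m (0→w₀ over full span):
  M_2 = w₀Lx/2 - w₀L²/3 - w₀x³/(6L) = 10·12·(12/5)/2 - 10·12²/3 - 10·(12/5)³/(6·12) = -8448/25 kN·m
Load 3 — point force P=-20 kN at a=36/5 m (b=L-a=24/5):
  M_3 = -P(a-x)  [x≤a] = -(-20)·((36/5)-(12/5)) = 96 kN·m
Superposition: M = Σ M_i = 12384/25 kN·m ≈ 495.360000 kN·m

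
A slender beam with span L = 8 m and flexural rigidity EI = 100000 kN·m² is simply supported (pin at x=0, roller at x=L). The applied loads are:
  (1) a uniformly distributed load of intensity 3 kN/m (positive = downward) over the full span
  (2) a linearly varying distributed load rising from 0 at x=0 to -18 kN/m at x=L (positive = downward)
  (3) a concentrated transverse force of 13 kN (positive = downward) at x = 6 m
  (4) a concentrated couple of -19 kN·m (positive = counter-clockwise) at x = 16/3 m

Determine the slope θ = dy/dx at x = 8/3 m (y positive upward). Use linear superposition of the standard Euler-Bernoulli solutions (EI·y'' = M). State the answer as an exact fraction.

Load 1 — uniform load w=3 kN/m over full span:
  θ_1 = -w(L³-6Lx²+4x³)/(24EI) = -3·(8³-6·8·(8/3)²+4·(8/3)³)/(24·100000) = -26/84375 rad
Load 2 — triangular load w₀=-18 kN/m (0→w₀ over full span):
  θ_2 = -w₀(7L⁴-30L²x²+15x⁴)/(360LEI) = -(-18)·(7·8⁴-30·8²·(8/3)²+15·(8/3)⁴)/(360·8·100000) = 416/421875 rad
Load 3 — point force P=13 kN at a=6 m (b=L-a=2):
  θ_3 = -Pb(L²-b²-3x²)/(6LEI)  [x≤a] = -13·2·(8²-2²-3·(8/3)²)/(6·8·100000) = -377/1800000 rad
Load 4 — applied couple M₀=-19 kN·m at a=16/3 m (b=L-a=8/3):
  θ_4 = (M₀x²/(2L)+C₁)/EI  [x≤a] with C₁=M₀(3b²-L²)/(6L)=152/9 = ((-19)·(8/3)²/(2·8)+(152/9))/100000 = 19/225000 rad
Superposition: θ = Σ θ_i = 14929/27000000 rad ≈ 0.000553 rad

θ(8/3) = 14929/27000000 rad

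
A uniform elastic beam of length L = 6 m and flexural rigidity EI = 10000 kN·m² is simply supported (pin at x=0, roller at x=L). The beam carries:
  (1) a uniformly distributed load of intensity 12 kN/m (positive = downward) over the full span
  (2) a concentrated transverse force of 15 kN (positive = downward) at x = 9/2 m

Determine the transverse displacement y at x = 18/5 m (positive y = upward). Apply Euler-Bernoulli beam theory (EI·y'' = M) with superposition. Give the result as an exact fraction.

Load 1 — uniform load w=12 kN/m over full span:
  y_1 = -wx(L³-2Lx²+x³)/(24EI) = -12·(18/5)·(6³-2·6·(18/5)²+(18/5)³)/(24·10000) = -7533/390625 m
Load 2 — point force P=15 kN at a=9/2 m (b=L-a=3/2):
  y_2 = -Pbx(L²-b²-x²)/(6LEI)  [x≤a] = -15·(3/2)·(18/5)·(6²-(3/2)²-(18/5)²)/(6·6·10000) = -18711/4000000 m
Superposition: y = Σ y_i = -2396223/100000000 m ≈ -0.023962 m

y(18/5) = -2396223/100000000 m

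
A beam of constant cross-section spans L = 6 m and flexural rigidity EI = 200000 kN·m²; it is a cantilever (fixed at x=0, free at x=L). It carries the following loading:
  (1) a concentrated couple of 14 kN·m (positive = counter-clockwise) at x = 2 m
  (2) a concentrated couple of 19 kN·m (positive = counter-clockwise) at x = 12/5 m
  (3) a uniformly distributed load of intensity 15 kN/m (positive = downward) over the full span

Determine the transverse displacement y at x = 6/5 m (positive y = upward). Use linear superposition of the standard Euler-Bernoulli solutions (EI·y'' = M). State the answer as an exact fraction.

y(6/5) = -4563/6250000 m

Load 1 — applied couple M₀=14 kN·m at a=2 m (b=L-a=4):
  y_1 = M₀x²/(2EI)  [x≤a] = 14·(6/5)²/(2·200000) = 63/1250000 m
Load 2 — applied couple M₀=19 kN·m at a=12/5 m (b=L-a=18/5):
  y_2 = M₀x²/(2EI)  [x≤a] = 19·(6/5)²/(2·200000) = 171/2500000 m
Load 3 — uniform load w=15 kN/m over full span:
  y_3 = -wx²(x²-4Lx+6L²)/(24EI) = -15·(6/5)²·((6/5)²-4·6·(6/5)+6·6²)/(24·200000) = -10611/12500000 m
Superposition: y = Σ y_i = -4563/6250000 m ≈ -0.000730 m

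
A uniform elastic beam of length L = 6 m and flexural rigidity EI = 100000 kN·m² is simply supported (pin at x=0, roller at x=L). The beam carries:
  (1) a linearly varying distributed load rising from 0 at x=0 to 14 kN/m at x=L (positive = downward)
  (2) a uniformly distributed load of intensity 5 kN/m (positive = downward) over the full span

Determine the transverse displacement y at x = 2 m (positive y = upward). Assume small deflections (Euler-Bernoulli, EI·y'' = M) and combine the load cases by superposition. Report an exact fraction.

y(2) = -389/225000 m

Load 1 — triangular load w₀=14 kN/m (0→w₀ over full span):
  y_1 = -w₀x(7L⁴-10L²x²+3x⁴)/(360LEI) = -14·2·(7·6⁴-10·6²·2²+3·2⁴)/(360·6·100000) = -28/28125 m
Load 2 — uniform load w=5 kN/m over full span:
  y_2 = -wx(L³-2Lx²+x³)/(24EI) = -5·2·(6³-2·6·2²+2³)/(24·100000) = -11/15000 m
Superposition: y = Σ y_i = -389/225000 m ≈ -0.001729 m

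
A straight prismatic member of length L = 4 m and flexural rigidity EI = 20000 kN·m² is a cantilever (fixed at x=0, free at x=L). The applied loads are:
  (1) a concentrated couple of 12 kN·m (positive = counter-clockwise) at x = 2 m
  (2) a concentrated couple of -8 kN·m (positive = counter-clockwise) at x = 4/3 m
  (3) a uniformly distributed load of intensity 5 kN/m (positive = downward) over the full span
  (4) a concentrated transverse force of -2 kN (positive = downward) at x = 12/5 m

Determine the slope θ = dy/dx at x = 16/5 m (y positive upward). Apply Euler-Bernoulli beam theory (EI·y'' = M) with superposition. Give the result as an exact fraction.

Load 1 — applied couple M₀=12 kN·m at a=2 m (b=L-a=2):
  θ_1 = M₀a/EI  [x>a] = 12·2/20000 = 3/2500 rad
Load 2 — applied couple M₀=-8 kN·m at a=4/3 m (b=L-a=8/3):
  θ_2 = M₀a/EI  [x>a] = (-8)·(4/3)/20000 = -1/1875 rad
Load 3 — uniform load w=5 kN/m over full span:
  θ_3 = -wx(x²-3Lx+3L²)/(6EI) = -5·(16/5)·((16/5)²-3·4·(16/5)+3·4²)/(6·20000) = -124/46875 rad
Load 4 — point force P=-2 kN at a=12/5 m (b=L-a=8/5):
  θ_4 = -Pa²/(2EI)  [x>a] = -(-2)·(12/5)²/(2·20000) = 9/31250 rad
Superposition: θ = Σ θ_i = -317/187500 rad ≈ -0.001691 rad

θ(16/5) = -317/187500 rad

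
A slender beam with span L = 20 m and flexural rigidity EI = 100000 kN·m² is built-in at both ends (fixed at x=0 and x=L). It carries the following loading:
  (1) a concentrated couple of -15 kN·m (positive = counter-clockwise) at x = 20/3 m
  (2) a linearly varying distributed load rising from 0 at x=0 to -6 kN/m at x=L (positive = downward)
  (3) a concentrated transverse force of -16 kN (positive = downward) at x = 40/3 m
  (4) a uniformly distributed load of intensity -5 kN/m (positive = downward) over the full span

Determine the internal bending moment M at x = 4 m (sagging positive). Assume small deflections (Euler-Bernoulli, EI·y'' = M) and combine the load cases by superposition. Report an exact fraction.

M(4) = 944/45 kN·m

Load 1 — applied couple M₀=-15 kN·m at a=20/3 m (b=L-a=40/3):
  M_1 = R_Ax - M_A  [x≤a] with R_A=-1, M_A=0 = (-1)·4 - 0 = -4 kN·m
Load 2 — triangular load w₀=-6 kN/m (0→w₀ over full span):
  M_2 = 3w₀Lx/20 - w₀L²/30 - w₀x³/(6L) = 3·(-6)·20·4/20 - (-6)·20²/30 - (-6)·4³/(6·20) = 56/5 kN·m
Load 3 — point force P=-16 kN at a=40/3 m (b=L-a=20/3):
  M_3 = Pb²(3a+b)x/L³ - Pab²/L²  [x≤a] = (-16)·(20/3)²·(3·(40/3)+(20/3))·4/20³ - (-16)·(40/3)·(20/3)²/20² = 64/9 kN·m
Load 4 — uniform load w=-5 kN/m over full span:
  M_4 = wLx/2 - wL²/12 - wx²/2 = (-5)·20·4/2 - (-5)·20²/12 - (-5)·4²/2 = 20/3 kN·m
Superposition: M = Σ M_i = 944/45 kN·m ≈ 20.977778 kN·m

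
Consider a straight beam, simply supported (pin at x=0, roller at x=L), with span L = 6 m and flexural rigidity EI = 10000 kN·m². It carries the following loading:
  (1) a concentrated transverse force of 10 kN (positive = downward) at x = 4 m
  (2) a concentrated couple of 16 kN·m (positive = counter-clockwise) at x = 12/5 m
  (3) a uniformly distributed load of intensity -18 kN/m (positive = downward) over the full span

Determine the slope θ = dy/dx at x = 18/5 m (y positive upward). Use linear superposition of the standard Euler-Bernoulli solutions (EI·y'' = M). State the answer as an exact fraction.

θ(18/5) = -25183/5625000 rad

Load 1 — point force P=10 kN at a=4 m (b=L-a=2):
  θ_1 = -Pb(L²-b²-3x²)/(6LEI)  [x≤a] = -10·2·(6²-2²-3·(18/5)²)/(6·6·10000) = 43/112500 rad
Load 2 — applied couple M₀=16 kN·m at a=12/5 m (b=L-a=18/5):
  θ_2 = (M₀x²/(2L)-M₀(x-a)+C₁)/EI  [x>a] with C₁=M₀(3b²-L²)/(6L)=32/25 = (16·(18/5)²/(2·6)-16·((18/5)-(12/5))+(32/25))/10000 = -1/15625 rad
Load 3 — uniform load w=-18 kN/m over full span:
  θ_3 = -w(L³-6Lx²+4x³)/(24EI) = -(-18)·(6³-6·6·(18/5)²+4·(18/5)³)/(24·10000) = -2997/625000 rad
Superposition: θ = Σ θ_i = -25183/5625000 rad ≈ -0.004477 rad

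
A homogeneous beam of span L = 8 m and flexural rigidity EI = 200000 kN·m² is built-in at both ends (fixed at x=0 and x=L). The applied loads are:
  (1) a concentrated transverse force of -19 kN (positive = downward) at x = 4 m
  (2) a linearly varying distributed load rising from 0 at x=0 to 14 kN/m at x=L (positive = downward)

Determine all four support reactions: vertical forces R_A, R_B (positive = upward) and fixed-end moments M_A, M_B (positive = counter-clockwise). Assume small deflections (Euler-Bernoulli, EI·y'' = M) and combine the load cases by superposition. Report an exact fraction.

R_A = 73/10 kN, M_A = 163/15 kN·m, R_B = 297/10 kN, M_B = -129/5 kN·m

Load 1 — point force P=-19 kN at a=4 m (b=L-a=4):
  R_A = Pb²(3a+b)/L³ = (-19)·4²·(3·4+4)/8³ = -19/2 kN
  M_A = Pab²/L² = (-19)·4·4²/8² = -19 kN·m
  R_B = Pa²(a+3b)/L³ = (-19)·4²·(4+3·4)/8³ = -19/2 kN
  M_B = -Pa²b/L² = -(-19)·4²·4/8² = 19 kN·m
Load 2 — triangular load w₀=14 kN/m (0→w₀ over full span):
  R_A = 3w₀L/20 = 3·14·8/20 = 84/5 kN
  M_A = w₀L²/30 = 14·8²/30 = 448/15 kN·m
  R_B = 7w₀L/20 = 7·14·8/20 = 196/5 kN
  M_B = -w₀L²/20 = -14·8²/20 = -224/5 kN·m
Superposition: R_A = 73/10 kN, M_A = 163/15 kN·m, R_B = 297/10 kN, M_B = -129/5 kN·m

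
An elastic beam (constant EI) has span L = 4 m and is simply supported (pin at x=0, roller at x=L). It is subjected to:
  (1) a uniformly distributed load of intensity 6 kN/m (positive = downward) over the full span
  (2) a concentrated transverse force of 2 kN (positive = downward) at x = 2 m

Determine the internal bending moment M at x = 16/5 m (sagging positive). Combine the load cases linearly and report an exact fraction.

Load 1 — uniform load w=6 kN/m over full span:
  M_1 = wx(L-x)/2 = 6·(16/5)·(4-(16/5))/2 = 192/25 kN·m
Load 2 — point force P=2 kN at a=2 m (b=L-a=2):
  M_2 = Pa(L-x)/L  [x>a] = 2·2·(4-(16/5))/4 = 4/5 kN·m
Superposition: M = Σ M_i = 212/25 kN·m ≈ 8.480000 kN·m

M(16/5) = 212/25 kN·m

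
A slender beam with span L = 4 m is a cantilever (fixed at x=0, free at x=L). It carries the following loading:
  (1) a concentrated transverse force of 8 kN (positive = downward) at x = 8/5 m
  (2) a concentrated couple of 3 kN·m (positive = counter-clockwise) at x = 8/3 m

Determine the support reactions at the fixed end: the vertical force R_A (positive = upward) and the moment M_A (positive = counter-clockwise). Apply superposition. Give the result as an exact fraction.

R_A = 8 kN, M_A = 49/5 kN·m

Load 1 — point force P=8 kN at a=8/5 m (b=L-a=12/5):
  R_A = P = 8 kN
  M_A = Pa = 8·(8/5) = 64/5 kN·m
Load 2 — applied couple M₀=3 kN·m at a=8/3 m (b=L-a=4/3):
  R_A = 0 kN
  M_A = -M₀ = -3 kN·m
Superposition: R_A = 8 kN, M_A = 49/5 kN·m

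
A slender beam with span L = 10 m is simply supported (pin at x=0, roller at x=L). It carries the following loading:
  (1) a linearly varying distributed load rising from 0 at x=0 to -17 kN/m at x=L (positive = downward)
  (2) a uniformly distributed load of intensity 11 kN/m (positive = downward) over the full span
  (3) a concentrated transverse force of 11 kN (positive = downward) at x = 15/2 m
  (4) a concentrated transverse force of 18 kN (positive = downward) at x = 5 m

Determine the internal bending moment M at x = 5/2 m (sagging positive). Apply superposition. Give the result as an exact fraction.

Load 1 — triangular load w₀=-17 kN/m (0→w₀ over full span):
  M_1 = w₀Lx/6 - w₀x³/(6L) = (-17)·10·(5/2)/6 - (-17)·(5/2)³/(6·10) = -2125/32 kN·m
Load 2 — uniform load w=11 kN/m over full span:
  M_2 = wx(L-x)/2 = 11·(5/2)·(10-(5/2))/2 = 825/8 kN·m
Load 3 — point force P=11 kN at a=15/2 m (b=L-a=5/2):
  M_3 = Pbx/L  [x≤a] = 11·(5/2)·(5/2)/10 = 55/8 kN·m
Load 4 — point force P=18 kN at a=5 m (b=L-a=5):
  M_4 = Pbx/L  [x≤a] = 18·5·(5/2)/10 = 45/2 kN·m
Superposition: M = Σ M_i = 2115/32 kN·m ≈ 66.093750 kN·m

M(5/2) = 2115/32 kN·m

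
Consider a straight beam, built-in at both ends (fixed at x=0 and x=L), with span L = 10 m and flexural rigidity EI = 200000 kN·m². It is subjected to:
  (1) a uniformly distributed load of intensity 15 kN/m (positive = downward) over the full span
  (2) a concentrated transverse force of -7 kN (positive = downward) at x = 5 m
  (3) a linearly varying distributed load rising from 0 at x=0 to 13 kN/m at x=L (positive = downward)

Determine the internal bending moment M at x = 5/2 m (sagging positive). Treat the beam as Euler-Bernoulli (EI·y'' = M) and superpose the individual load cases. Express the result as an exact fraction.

M(5/2) = 565/32 kN·m

Load 1 — uniform load w=15 kN/m over full span:
  M_1 = wLx/2 - wL²/12 - wx²/2 = 15·10·(5/2)/2 - 15·10²/12 - 15·(5/2)²/2 = 125/8 kN·m
Load 2 — point force P=-7 kN at a=5 m (b=L-a=5):
  M_2 = Pb²(3a+b)x/L³ - Pab²/L²  [x≤a] = (-7)·5²·(3·5+5)·(5/2)/10³ - (-7)·5·5²/10² = 0 kN·m
Load 3 — triangular load w₀=13 kN/m (0→w₀ over full span):
  M_3 = 3w₀Lx/20 - w₀L²/30 - w₀x³/(6L) = 3·13·10·(5/2)/20 - 13·10²/30 - 13·(5/2)³/(6·10) = 65/32 kN·m
Superposition: M = Σ M_i = 565/32 kN·m ≈ 17.656250 kN·m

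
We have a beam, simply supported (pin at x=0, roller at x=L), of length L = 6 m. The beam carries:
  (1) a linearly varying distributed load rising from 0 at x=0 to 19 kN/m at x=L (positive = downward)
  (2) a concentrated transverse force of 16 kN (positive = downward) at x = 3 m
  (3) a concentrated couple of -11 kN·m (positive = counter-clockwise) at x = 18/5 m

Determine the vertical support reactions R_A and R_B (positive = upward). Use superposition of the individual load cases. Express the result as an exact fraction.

Load 1 — triangular load w₀=19 kN/m (0→w₀ over full span):
  R_A = w₀L/6 = 19·6/6 = 19 kN
  R_B = w₀L/3 = 19·6/3 = 38 kN
Load 2 — point force P=16 kN at a=3 m (b=L-a=3):
  R_A = Pb/L = 16·3/6 = 8 kN
  R_B = Pa/L = 16·3/6 = 8 kN
Load 3 — applied couple M₀=-11 kN·m at a=18/5 m (b=L-a=12/5):
  R_A = M₀/L = (-11)/6 = -11/6 kN
  R_B = -M₀/L = -(-11)/6 = 11/6 kN
Superposition: R_A = 151/6 kN, R_B = 287/6 kN

R_A = 151/6 kN, R_B = 287/6 kN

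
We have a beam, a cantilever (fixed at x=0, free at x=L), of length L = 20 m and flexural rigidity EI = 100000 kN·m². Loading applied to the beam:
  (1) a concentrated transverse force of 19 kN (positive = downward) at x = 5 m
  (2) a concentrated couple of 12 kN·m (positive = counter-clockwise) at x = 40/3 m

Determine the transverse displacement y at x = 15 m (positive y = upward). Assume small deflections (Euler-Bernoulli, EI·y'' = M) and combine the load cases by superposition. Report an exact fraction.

y(15) = -11/600 m

Load 1 — point force P=19 kN at a=5 m (b=L-a=15):
  y_1 = -Pa²(3x-a)/(6EI)  [x>a] = -19·5²·(3·15-5)/(6·100000) = -19/600 m
Load 2 — applied couple M₀=12 kN·m at a=40/3 m (b=L-a=20/3):
  y_2 = M₀a(2x-a)/(2EI)  [x>a] = 12·(40/3)·(2·15-(40/3))/(2·100000) = 1/75 m
Superposition: y = Σ y_i = -11/600 m ≈ -0.018333 m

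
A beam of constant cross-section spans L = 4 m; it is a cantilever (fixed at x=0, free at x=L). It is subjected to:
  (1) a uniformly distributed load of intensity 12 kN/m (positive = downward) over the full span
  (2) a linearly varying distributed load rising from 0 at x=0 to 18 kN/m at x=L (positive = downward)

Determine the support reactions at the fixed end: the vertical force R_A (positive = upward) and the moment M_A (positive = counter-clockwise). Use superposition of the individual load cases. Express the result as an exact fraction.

R_A = 84 kN, M_A = 192 kN·m

Load 1 — uniform load w=12 kN/m over full span:
  R_A = wL = 12·4 = 48 kN
  M_A = wL²/2 = 12·4²/2 = 96 kN·m
Load 2 — triangular load w₀=18 kN/m (0→w₀ over full span):
  R_A = w₀L/2 = 18·4/2 = 36 kN
  M_A = w₀L²/3 = 18·4²/3 = 96 kN·m
Superposition: R_A = 84 kN, M_A = 192 kN·m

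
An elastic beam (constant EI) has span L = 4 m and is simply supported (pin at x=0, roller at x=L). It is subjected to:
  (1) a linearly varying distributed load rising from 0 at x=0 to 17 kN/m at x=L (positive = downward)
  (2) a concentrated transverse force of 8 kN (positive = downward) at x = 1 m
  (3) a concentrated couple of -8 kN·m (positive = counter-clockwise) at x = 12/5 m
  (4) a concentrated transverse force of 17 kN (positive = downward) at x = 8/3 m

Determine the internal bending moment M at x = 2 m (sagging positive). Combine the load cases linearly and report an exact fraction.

M(2) = 85/3 kN·m

Load 1 — triangular load w₀=17 kN/m (0→w₀ over full span):
  M_1 = w₀Lx/6 - w₀x³/(6L) = 17·4·2/6 - 17·2³/(6·4) = 17 kN·m
Load 2 — point force P=8 kN at a=1 m (b=L-a=3):
  M_2 = Pa(L-x)/L  [x>a] = 8·1·(4-2)/4 = 4 kN·m
Load 3 — applied couple M₀=-8 kN·m at a=12/5 m (b=L-a=8/5):
  M_3 = M₀x/L  [x≤a] = (-8)·2/4 = -4 kN·m
Load 4 — point force P=17 kN at a=8/3 m (b=L-a=4/3):
  M_4 = Pbx/L  [x≤a] = 17·(4/3)·2/4 = 34/3 kN·m
Superposition: M = Σ M_i = 85/3 kN·m ≈ 28.333333 kN·m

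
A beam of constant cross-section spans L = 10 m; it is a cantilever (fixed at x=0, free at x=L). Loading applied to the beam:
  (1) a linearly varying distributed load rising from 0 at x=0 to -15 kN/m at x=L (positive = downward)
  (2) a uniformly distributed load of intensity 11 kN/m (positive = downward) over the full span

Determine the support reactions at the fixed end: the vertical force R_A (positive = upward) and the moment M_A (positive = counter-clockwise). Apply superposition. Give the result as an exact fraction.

Load 1 — triangular load w₀=-15 kN/m (0→w₀ over full span):
  R_A = w₀L/2 = (-15)·10/2 = -75 kN
  M_A = w₀L²/3 = (-15)·10²/3 = -500 kN·m
Load 2 — uniform load w=11 kN/m over full span:
  R_A = wL = 11·10 = 110 kN
  M_A = wL²/2 = 11·10²/2 = 550 kN·m
Superposition: R_A = 35 kN, M_A = 50 kN·m

R_A = 35 kN, M_A = 50 kN·m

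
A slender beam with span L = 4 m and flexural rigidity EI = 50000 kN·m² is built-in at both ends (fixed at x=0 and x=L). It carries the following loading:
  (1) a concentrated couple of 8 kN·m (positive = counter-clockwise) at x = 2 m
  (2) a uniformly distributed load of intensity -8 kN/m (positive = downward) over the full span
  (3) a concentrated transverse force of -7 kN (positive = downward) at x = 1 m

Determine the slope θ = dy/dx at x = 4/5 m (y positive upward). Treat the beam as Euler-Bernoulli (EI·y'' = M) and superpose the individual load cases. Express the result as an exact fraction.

θ(4/5) = 1179/12500000 rad

Load 1 — applied couple M₀=8 kN·m at a=2 m (b=L-a=2):
  θ_1 = (R_Ax²/2 - M_Ax)/EI  [x≤a] with R_A=3, M_A=2 = (3·(4/5)²/2 - 2·(4/5))/50000 = -1/78125 rad
Load 2 — uniform load w=-8 kN/m over full span:
  θ_2 = -wx(L-x)(L-2x)/(12EI) = -(-8)·(4/5)·(4-(4/5))·(4-2·(4/5))/(12·50000) = 32/390625 rad
Load 3 — point force P=-7 kN at a=1 m (b=L-a=3):
  θ_3 = -Pb²x(2aL-(3a+b)x)/(2L³EI)  [x≤a] = -(-7)·3²·(4/5)·(2·1·4-(3·1+3)·(4/5))/(2·4³·50000) = 63/2500000 rad
Superposition: θ = Σ θ_i = 1179/12500000 rad ≈ 0.000094 rad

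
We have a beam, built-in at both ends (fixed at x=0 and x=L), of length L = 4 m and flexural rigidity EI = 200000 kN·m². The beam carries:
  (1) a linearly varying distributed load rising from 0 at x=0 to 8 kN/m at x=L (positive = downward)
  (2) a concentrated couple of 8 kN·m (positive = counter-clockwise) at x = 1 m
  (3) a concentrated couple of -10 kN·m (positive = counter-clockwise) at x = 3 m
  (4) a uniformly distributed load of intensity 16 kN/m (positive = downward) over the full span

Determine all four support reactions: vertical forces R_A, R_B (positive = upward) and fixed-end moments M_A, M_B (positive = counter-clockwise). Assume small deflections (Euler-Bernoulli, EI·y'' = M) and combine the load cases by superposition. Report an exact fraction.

R_A = 2899/80 kN, M_A = 839/40 kN·m, R_B = 3501/80 kN, M_B = -2803/120 kN·m

Load 1 — triangular load w₀=8 kN/m (0→w₀ over full span):
  R_A = 3w₀L/20 = 3·8·4/20 = 24/5 kN
  M_A = w₀L²/30 = 8·4²/30 = 64/15 kN·m
  R_B = 7w₀L/20 = 7·8·4/20 = 56/5 kN
  M_B = -w₀L²/20 = -8·4²/20 = -32/5 kN·m
Load 2 — applied couple M₀=8 kN·m at a=1 m (b=L-a=3):
  R_A = 6M₀ab/L³ = 6·8·1·3/4³ = 9/4 kN
  M_A = M₀b(2a-b)/L² = 8·3·(2·1-3)/4² = -3/2 kN·m
  R_B = -6M₀ab/L³ = -6·8·1·3/4³ = -9/4 kN
  M_B = M₀a(2b-a)/L² = 8·1·(2·3-1)/4² = 5/2 kN·m
Load 3 — applied couple M₀=-10 kN·m at a=3 m (b=L-a=1):
  R_A = 6M₀ab/L³ = 6·(-10)·3·1/4³ = -45/16 kN
  M_A = M₀b(2a-b)/L² = (-10)·1·(2·3-1)/4² = -25/8 kN·m
  R_B = -6M₀ab/L³ = -6·(-10)·3·1/4³ = 45/16 kN
  M_B = M₀a(2b-a)/L² = (-10)·3·(2·1-3)/4² = 15/8 kN·m
Load 4 — uniform load w=16 kN/m over full span:
  R_A = wL/2 = 16·4/2 = 32 kN
  M_A = wL²/12 = 16·4²/12 = 64/3 kN·m
  R_B = wL/2 = 16·4/2 = 32 kN
  M_B = -wL²/12 = -16·4²/12 = -64/3 kN·m
Superposition: R_A = 2899/80 kN, M_A = 839/40 kN·m, R_B = 3501/80 kN, M_B = -2803/120 kN·m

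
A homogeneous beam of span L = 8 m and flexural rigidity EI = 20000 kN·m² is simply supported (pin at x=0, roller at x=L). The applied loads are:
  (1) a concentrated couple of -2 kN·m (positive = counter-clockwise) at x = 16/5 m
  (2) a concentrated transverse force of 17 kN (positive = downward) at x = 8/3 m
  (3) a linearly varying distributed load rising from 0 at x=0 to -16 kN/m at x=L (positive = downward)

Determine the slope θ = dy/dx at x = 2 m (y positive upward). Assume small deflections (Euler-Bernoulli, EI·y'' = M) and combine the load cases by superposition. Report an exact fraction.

Load 1 — applied couple M₀=-2 kN·m at a=16/5 m (b=L-a=24/5):
  θ_1 = (M₀x²/(2L)+C₁)/EI  [x≤a] with C₁=M₀(3b²-L²)/(6L)=-16/75 = ((-2)·2²/(2·8)+(-16/75))/20000 = -107/3000000 rad
Load 2 — point force P=17 kN at a=8/3 m (b=L-a=16/3):
  θ_2 = -Pb(L²-b²-3x²)/(6LEI)  [x≤a] = -17·(16/3)·(8²-(16/3)²-3·2²)/(6·8·20000) = -901/405000 rad
Load 3 — triangular load w₀=-16 kN/m (0→w₀ over full span):
  θ_3 = -w₀(7L⁴-30L²x²+15x⁴)/(360LEI) = -(-16)·(7·8⁴-30·8²·2²+15·2⁴)/(360·8·20000) = 1327/225000 rad
Superposition: θ = Σ θ_i = 294631/81000000 rad ≈ 0.003637 rad

θ(2) = 294631/81000000 rad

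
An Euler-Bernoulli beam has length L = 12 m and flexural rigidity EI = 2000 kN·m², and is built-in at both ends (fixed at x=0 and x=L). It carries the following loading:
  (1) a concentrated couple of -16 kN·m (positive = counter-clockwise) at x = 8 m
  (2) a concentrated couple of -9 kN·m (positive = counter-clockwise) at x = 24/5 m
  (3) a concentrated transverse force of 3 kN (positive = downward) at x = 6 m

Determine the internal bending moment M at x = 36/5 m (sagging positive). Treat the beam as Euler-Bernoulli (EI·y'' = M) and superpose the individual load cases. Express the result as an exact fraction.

M(36/5) = -1847/750 kN·m

Load 1 — applied couple M₀=-16 kN·m at a=8 m (b=L-a=4):
  M_1 = R_Ax - M_A  [x≤a] with R_A=-16/9, M_A=-16/3 = (-16/9)·(36/5) - (-16/3) = -112/15 kN·m
Load 2 — applied couple M₀=-9 kN·m at a=24/5 m (b=L-a=36/5):
  M_2 = R_Ax - M_A - M₀  [x>a] with R_A=-27/25, M_A=-27/25 = (-27/25)·(36/5) - (-27/25) - (-9) = 288/125 kN·m
Load 3 — point force P=3 kN at a=6 m (b=L-a=6):
  M_3 = Pa²(a+3b)(L-x)/L³ - Pa²b/L²  [x>a] = 3·6²·(6+3·6)·(12-(36/5))/12³ - 3·6²·6/12² = 27/10 kN·m
Superposition: M = Σ M_i = -1847/750 kN·m ≈ -2.462667 kN·m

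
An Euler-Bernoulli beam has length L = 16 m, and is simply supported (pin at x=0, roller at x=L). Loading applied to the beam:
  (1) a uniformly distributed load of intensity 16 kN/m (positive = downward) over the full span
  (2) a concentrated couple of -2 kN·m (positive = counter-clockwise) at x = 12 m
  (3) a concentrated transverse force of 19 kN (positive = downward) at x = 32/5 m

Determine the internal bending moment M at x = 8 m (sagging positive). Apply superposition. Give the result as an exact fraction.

Load 1 — uniform load w=16 kN/m over full span:
  M_1 = wx(L-x)/2 = 16·8·(16-8)/2 = 512 kN·m
Load 2 — applied couple M₀=-2 kN·m at a=12 m (b=L-a=4):
  M_2 = M₀x/L  [x≤a] = (-2)·8/16 = -1 kN·m
Load 3 — point force P=19 kN at a=32/5 m (b=L-a=48/5):
  M_3 = Pa(L-x)/L  [x>a] = 19·(32/5)·(16-8)/16 = 304/5 kN·m
Superposition: M = Σ M_i = 2859/5 kN·m ≈ 571.800000 kN·m

M(8) = 2859/5 kN·m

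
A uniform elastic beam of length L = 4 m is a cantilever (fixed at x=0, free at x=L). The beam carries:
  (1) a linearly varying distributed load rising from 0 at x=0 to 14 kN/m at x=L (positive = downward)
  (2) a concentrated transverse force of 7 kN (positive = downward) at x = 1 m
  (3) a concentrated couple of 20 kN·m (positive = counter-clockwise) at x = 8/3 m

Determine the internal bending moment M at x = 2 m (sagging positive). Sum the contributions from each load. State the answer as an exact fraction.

Load 1 — triangular load w₀=14 kN/m (0→w₀ over full span):
  M_1 = w₀Lx/2 - w₀L²/3 - w₀x³/(6L) = 14·4·2/2 - 14·4²/3 - 14·2³/(6·4) = -70/3 kN·m
Load 2 — point force P=7 kN at a=1 m (b=L-a=3):
  M_2 = 0  [x>a] = 0 kN·m
Load 3 — applied couple M₀=20 kN·m at a=8/3 m (b=L-a=4/3):
  M_3 = M₀  [x≤a] = 20 = 20 kN·m
Superposition: M = Σ M_i = -10/3 kN·m ≈ -3.333333 kN·m

M(2) = -10/3 kN·m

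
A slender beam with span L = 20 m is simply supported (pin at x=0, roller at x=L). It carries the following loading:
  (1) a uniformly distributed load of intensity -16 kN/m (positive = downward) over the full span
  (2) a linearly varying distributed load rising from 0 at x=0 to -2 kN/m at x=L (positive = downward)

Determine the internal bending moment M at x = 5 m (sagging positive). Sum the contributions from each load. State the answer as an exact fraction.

M(5) = -2525/4 kN·m

Load 1 — uniform load w=-16 kN/m over full span:
  M_1 = wx(L-x)/2 = (-16)·5·(20-5)/2 = -600 kN·m
Load 2 — triangular load w₀=-2 kN/m (0→w₀ over full span):
  M_2 = w₀Lx/6 - w₀x³/(6L) = (-2)·20·5/6 - (-2)·5³/(6·20) = -125/4 kN·m
Superposition: M = Σ M_i = -2525/4 kN·m ≈ -631.250000 kN·m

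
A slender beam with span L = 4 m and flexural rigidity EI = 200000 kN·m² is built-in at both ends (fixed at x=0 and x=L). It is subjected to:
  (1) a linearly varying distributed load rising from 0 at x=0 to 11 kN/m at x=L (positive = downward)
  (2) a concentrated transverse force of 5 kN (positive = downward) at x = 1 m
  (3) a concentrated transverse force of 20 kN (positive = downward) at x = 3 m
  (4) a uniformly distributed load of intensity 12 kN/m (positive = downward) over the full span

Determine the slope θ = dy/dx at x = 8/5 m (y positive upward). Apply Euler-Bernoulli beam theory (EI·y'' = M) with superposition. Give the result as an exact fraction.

Load 1 — triangular load w₀=11 kN/m (0→w₀ over full span):
  θ_1 = -w₀(2x(L-x)(L-2x)(x+2L)+x²(L-x)²)/(120LEI) = -11·(2·(8/5)·(4-(8/5))·(4-2·(8/5))·((8/5)+2·4)+(8/5)²·(4-(8/5))²)/(120·4·200000) = -33/3906250 rad
Load 2 — point force P=5 kN at a=1 m (b=L-a=3):
  θ_2 = Pa²(L-x)(2bL-(3b+a)(L-x))/(2L³EI)  [x>a] = 5·1²·(4-(8/5))·(2·3·4-(3·3+1)·(4-(8/5)))/(2·4³·200000) = 0 rad
Load 3 — point force P=20 kN at a=3 m (b=L-a=1):
  θ_3 = -Pb²x(2aL-(3a+b)x)/(2L³EI)  [x≤a] = -20·1²·(8/5)·(2·3·4-(3·3+1)·(8/5))/(2·4³·200000) = -1/100000 rad
Load 4 — uniform load w=12 kN/m over full span:
  θ_4 = -wx(L-x)(L-2x)/(12EI) = -12·(8/5)·(4-(8/5))·(4-2·(8/5))/(12·200000) = -6/390625 rad
Superposition: θ = Σ θ_i = -2113/62500000 rad ≈ -0.000034 rad

θ(8/5) = -2113/62500000 rad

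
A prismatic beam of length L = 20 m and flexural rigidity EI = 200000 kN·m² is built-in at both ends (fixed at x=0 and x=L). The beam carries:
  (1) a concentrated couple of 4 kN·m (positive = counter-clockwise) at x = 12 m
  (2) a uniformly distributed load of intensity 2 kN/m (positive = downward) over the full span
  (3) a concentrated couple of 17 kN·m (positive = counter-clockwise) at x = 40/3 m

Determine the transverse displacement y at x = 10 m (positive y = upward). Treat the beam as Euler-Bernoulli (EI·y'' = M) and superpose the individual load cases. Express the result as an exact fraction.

y(10) = -4247/900000 m

Load 1 — applied couple M₀=4 kN·m at a=12 m (b=L-a=8):
  y_1 = (R_Ax³/6 - M_Ax²/2)/EI  [x≤a] with R_A=36/125, M_A=32/25 = ((36/125)·10³/6 - (32/25)·10²/2)/200000 = -1/12500 m
Load 2 — uniform load w=2 kN/m over full span:
  y_2 = -wx²(L-x)²/(24EI) = -2·10²·(20-10)²/(24·200000) = -1/240 m
Load 3 — applied couple M₀=17 kN·m at a=40/3 m (b=L-a=20/3):
  y_3 = (R_Ax³/6 - M_Ax²/2)/EI  [x≤a] with R_A=17/15, M_A=17/3 = ((17/15)·10³/6 - (17/3)·10²/2)/200000 = -17/36000 m
Superposition: y = Σ y_i = -4247/900000 m ≈ -0.004719 m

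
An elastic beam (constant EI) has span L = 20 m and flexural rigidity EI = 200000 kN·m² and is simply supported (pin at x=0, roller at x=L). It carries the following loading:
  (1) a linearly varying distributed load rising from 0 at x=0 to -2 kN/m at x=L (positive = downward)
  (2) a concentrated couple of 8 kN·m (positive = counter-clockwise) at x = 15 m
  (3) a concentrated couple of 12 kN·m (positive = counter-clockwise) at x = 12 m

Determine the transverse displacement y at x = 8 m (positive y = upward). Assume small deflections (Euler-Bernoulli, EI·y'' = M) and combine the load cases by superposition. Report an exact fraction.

Load 1 — triangular load w₀=-2 kN/m (0→w₀ over full span):
  y_1 = -w₀x(7L⁴-10L²x²+3x⁴)/(360LEI) = -(-2)·8·(7·20⁴-10·20²·8²+3·8⁴)/(360·20·200000) = 2282/234375 m
Load 2 — applied couple M₀=8 kN·m at a=15 m (b=L-a=5):
  y_2 = (M₀x³/(6L)+C₁x)/EI  [x≤a] with C₁=M₀(3b²-L²)/(6L)=-65/3 = (8·8³/(6·20)+(-65/3)·8)/200000 = -87/125000 m
Load 3 — applied couple M₀=12 kN·m at a=12 m (b=L-a=8):
  y_3 = (M₀x³/(6L)+C₁x)/EI  [x≤a] with C₁=M₀(3b²-L²)/(6L)=-104/5 = (12·8³/(6·20)+(-104/5)·8)/200000 = -9/15625 m
Superposition: y = Σ y_i = 15871/1875000 m ≈ 0.008465 m

y(8) = 15871/1875000 m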